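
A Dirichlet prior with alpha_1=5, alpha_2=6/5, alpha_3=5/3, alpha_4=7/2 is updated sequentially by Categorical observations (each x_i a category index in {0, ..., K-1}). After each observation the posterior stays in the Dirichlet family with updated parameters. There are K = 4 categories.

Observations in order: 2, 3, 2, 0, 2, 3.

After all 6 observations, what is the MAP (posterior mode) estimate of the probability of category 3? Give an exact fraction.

135/401

obs 1: x=2 → posterior Dirichlet(5, 6/5, 8/3, 7/2)
obs 2: x=3 → posterior Dirichlet(5, 6/5, 8/3, 9/2)
obs 3: x=2 → posterior Dirichlet(5, 6/5, 11/3, 9/2)
obs 4: x=0 → posterior Dirichlet(6, 6/5, 11/3, 9/2)
obs 5: x=2 → posterior Dirichlet(6, 6/5, 14/3, 9/2)
obs 6: x=3 → posterior Dirichlet(6, 6/5, 14/3, 11/2)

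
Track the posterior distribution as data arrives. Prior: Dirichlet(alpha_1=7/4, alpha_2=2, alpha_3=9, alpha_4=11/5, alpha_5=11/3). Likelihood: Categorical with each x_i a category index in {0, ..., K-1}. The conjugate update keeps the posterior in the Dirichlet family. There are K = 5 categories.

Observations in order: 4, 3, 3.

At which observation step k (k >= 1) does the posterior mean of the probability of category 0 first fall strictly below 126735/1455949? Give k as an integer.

k = 2

obs 1: x=4 → posterior Dirichlet(7/4, 2, 9, 11/5, 14/3)
obs 2: x=3 → posterior Dirichlet(7/4, 2, 9, 16/5, 14/3)
obs 3: x=3 → posterior Dirichlet(7/4, 2, 9, 21/5, 14/3)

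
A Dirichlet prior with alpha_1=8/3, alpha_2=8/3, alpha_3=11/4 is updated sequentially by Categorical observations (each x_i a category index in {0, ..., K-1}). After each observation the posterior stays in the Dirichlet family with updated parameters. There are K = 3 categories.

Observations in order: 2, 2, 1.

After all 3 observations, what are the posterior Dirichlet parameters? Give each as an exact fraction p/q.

alpha_1=8/3, alpha_2=11/3, alpha_3=19/4

obs 1: x=2 → posterior Dirichlet(8/3, 8/3, 15/4)
obs 2: x=2 → posterior Dirichlet(8/3, 8/3, 19/4)
obs 3: x=1 → posterior Dirichlet(8/3, 11/3, 19/4)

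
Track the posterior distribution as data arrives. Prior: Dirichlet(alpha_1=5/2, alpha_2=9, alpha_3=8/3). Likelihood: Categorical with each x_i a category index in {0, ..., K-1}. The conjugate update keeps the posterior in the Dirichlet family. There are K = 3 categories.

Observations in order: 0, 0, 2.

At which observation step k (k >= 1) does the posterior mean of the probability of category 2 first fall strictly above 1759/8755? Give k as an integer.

k = 3

obs 1: x=0 → posterior Dirichlet(7/2, 9, 8/3)
obs 2: x=0 → posterior Dirichlet(9/2, 9, 8/3)
obs 3: x=2 → posterior Dirichlet(9/2, 9, 11/3)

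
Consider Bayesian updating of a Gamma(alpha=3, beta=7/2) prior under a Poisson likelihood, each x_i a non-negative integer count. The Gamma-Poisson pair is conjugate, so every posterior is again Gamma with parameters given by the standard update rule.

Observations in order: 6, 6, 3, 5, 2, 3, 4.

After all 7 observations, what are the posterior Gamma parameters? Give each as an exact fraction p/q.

obs 1: x=6 → posterior Gamma(9, 9/2)
obs 2: x=6 → posterior Gamma(15, 11/2)
obs 3: x=3 → posterior Gamma(18, 13/2)
obs 4: x=5 → posterior Gamma(23, 15/2)
obs 5: x=2 → posterior Gamma(25, 17/2)
obs 6: x=3 → posterior Gamma(28, 19/2)
obs 7: x=4 → posterior Gamma(32, 21/2)

alpha=32, beta=21/2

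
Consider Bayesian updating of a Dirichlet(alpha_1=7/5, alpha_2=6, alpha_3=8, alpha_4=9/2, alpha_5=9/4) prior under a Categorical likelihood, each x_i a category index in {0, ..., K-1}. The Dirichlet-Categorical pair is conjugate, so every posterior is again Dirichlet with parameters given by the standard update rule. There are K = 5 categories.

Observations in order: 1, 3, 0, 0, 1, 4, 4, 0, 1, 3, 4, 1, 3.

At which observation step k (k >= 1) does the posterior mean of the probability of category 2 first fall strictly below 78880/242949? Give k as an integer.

obs 1: x=1 → posterior Dirichlet(7/5, 7, 8, 9/2, 9/4)
obs 2: x=3 → posterior Dirichlet(7/5, 7, 8, 11/2, 9/4)
obs 3: x=0 → posterior Dirichlet(12/5, 7, 8, 11/2, 9/4)
obs 4: x=0 → posterior Dirichlet(17/5, 7, 8, 11/2, 9/4)
obs 5: x=1 → posterior Dirichlet(17/5, 8, 8, 11/2, 9/4)
obs 6: x=4 → posterior Dirichlet(17/5, 8, 8, 11/2, 13/4)
obs 7: x=4 → posterior Dirichlet(17/5, 8, 8, 11/2, 17/4)
obs 8: x=0 → posterior Dirichlet(22/5, 8, 8, 11/2, 17/4)
obs 9: x=1 → posterior Dirichlet(22/5, 9, 8, 11/2, 17/4)
obs 10: x=3 → posterior Dirichlet(22/5, 9, 8, 13/2, 17/4)
obs 11: x=4 → posterior Dirichlet(22/5, 9, 8, 13/2, 21/4)
obs 12: x=1 → posterior Dirichlet(22/5, 10, 8, 13/2, 21/4)
obs 13: x=3 → posterior Dirichlet(22/5, 10, 8, 15/2, 21/4)

k = 3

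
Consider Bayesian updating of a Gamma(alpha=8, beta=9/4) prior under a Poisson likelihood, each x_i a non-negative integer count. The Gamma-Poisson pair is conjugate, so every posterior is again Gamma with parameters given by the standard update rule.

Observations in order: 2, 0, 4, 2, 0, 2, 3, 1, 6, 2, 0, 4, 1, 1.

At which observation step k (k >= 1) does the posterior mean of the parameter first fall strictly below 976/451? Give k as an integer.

obs 1: x=2 → posterior Gamma(10, 13/4)
obs 2: x=0 → posterior Gamma(10, 17/4)
obs 3: x=4 → posterior Gamma(14, 21/4)
obs 4: x=2 → posterior Gamma(16, 25/4)
obs 5: x=0 → posterior Gamma(16, 29/4)
obs 6: x=2 → posterior Gamma(18, 33/4)
obs 7: x=3 → posterior Gamma(21, 37/4)
obs 8: x=1 → posterior Gamma(22, 41/4)
obs 9: x=6 → posterior Gamma(28, 45/4)
obs 10: x=2 → posterior Gamma(30, 49/4)
obs 11: x=0 → posterior Gamma(30, 53/4)
obs 12: x=4 → posterior Gamma(34, 57/4)
obs 13: x=1 → posterior Gamma(35, 61/4)
obs 14: x=1 → posterior Gamma(36, 65/4)

k = 8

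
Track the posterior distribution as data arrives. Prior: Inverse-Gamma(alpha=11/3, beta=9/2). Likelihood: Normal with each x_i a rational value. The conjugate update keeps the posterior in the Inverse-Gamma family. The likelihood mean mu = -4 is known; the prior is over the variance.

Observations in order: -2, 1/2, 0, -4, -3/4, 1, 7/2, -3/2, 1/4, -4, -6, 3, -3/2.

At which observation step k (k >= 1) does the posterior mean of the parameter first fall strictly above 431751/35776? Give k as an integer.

obs 1: x=-2 → posterior Inverse-Gamma(25/6, 13/2)
obs 2: x=1/2 → posterior Inverse-Gamma(14/3, 133/8)
obs 3: x=0 → posterior Inverse-Gamma(31/6, 197/8)
obs 4: x=-4 → posterior Inverse-Gamma(17/3, 197/8)
obs 5: x=-3/4 → posterior Inverse-Gamma(37/6, 957/32)
obs 6: x=1 → posterior Inverse-Gamma(20/3, 1357/32)
obs 7: x=7/2 → posterior Inverse-Gamma(43/6, 2257/32)
obs 8: x=-3/2 → posterior Inverse-Gamma(23/3, 2357/32)
obs 9: x=1/4 → posterior Inverse-Gamma(49/6, 1323/16)
obs 10: x=-4 → posterior Inverse-Gamma(26/3, 1323/16)
obs 11: x=-6 → posterior Inverse-Gamma(55/6, 1355/16)
obs 12: x=3 → posterior Inverse-Gamma(29/3, 1747/16)
obs 13: x=-3/2 → posterior Inverse-Gamma(61/6, 1797/16)

k = 12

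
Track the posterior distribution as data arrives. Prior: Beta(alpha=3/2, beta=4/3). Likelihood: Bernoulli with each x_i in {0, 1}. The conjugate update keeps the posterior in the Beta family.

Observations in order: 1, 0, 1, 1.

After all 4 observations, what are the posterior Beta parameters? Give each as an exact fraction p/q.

alpha=9/2, beta=7/3

obs 1: x=1 → posterior Beta(5/2, 4/3)
obs 2: x=0 → posterior Beta(5/2, 7/3)
obs 3: x=1 → posterior Beta(7/2, 7/3)
obs 4: x=1 → posterior Beta(9/2, 7/3)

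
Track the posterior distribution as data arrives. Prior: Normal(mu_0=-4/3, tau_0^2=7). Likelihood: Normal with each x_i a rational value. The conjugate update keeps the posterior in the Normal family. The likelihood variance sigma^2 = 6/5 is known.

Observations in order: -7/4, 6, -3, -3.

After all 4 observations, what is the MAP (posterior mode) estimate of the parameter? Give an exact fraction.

-277/584

obs 1: x=-7/4 → posterior Normal(-277/164, 42/41)
obs 2: x=6 → posterior Normal(563/304, 21/38)
obs 3: x=-3 → posterior Normal(143/444, 14/37)
obs 4: x=-3 → posterior Normal(-277/584, 21/73)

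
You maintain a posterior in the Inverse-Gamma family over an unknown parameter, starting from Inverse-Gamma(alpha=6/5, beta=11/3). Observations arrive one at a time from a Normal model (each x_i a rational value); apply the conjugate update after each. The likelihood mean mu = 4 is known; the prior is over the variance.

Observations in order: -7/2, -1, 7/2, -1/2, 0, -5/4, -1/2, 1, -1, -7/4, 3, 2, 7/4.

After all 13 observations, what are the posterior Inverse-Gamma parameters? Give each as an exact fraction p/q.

alpha=77/10, beta=12001/96

obs 1: x=-7/2 → posterior Inverse-Gamma(17/10, 763/24)
obs 2: x=-1 → posterior Inverse-Gamma(11/5, 1063/24)
obs 3: x=7/2 → posterior Inverse-Gamma(27/10, 533/12)
obs 4: x=-1/2 → posterior Inverse-Gamma(16/5, 1309/24)
obs 5: x=0 → posterior Inverse-Gamma(37/10, 1501/24)
obs 6: x=-5/4 → posterior Inverse-Gamma(21/5, 7327/96)
obs 7: x=-1/2 → posterior Inverse-Gamma(47/10, 8299/96)
obs 8: x=1 → posterior Inverse-Gamma(26/5, 8731/96)
obs 9: x=-1 → posterior Inverse-Gamma(57/10, 9931/96)
obs 10: x=-7/4 → posterior Inverse-Gamma(31/5, 5759/48)
obs 11: x=3 → posterior Inverse-Gamma(67/10, 5783/48)
obs 12: x=2 → posterior Inverse-Gamma(36/5, 5879/48)
obs 13: x=7/4 → posterior Inverse-Gamma(77/10, 12001/96)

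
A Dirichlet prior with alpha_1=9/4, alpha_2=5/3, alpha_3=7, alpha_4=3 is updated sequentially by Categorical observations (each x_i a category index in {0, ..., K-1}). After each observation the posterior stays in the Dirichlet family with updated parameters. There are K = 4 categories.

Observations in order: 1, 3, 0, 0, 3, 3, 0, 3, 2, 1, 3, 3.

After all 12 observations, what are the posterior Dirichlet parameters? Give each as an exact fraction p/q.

alpha_1=21/4, alpha_2=11/3, alpha_3=8, alpha_4=9

obs 1: x=1 → posterior Dirichlet(9/4, 8/3, 7, 3)
obs 2: x=3 → posterior Dirichlet(9/4, 8/3, 7, 4)
obs 3: x=0 → posterior Dirichlet(13/4, 8/3, 7, 4)
obs 4: x=0 → posterior Dirichlet(17/4, 8/3, 7, 4)
obs 5: x=3 → posterior Dirichlet(17/4, 8/3, 7, 5)
obs 6: x=3 → posterior Dirichlet(17/4, 8/3, 7, 6)
obs 7: x=0 → posterior Dirichlet(21/4, 8/3, 7, 6)
obs 8: x=3 → posterior Dirichlet(21/4, 8/3, 7, 7)
obs 9: x=2 → posterior Dirichlet(21/4, 8/3, 8, 7)
obs 10: x=1 → posterior Dirichlet(21/4, 11/3, 8, 7)
obs 11: x=3 → posterior Dirichlet(21/4, 11/3, 8, 8)
obs 12: x=3 → posterior Dirichlet(21/4, 11/3, 8, 9)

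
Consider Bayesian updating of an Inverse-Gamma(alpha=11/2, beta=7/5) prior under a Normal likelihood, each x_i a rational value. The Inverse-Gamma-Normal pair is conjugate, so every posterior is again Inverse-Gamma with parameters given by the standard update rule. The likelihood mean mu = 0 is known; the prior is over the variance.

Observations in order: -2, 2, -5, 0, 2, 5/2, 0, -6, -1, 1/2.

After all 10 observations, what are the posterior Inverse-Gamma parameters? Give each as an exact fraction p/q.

alpha=21/2, beta=833/20

obs 1: x=-2 → posterior Inverse-Gamma(6, 17/5)
obs 2: x=2 → posterior Inverse-Gamma(13/2, 27/5)
obs 3: x=-5 → posterior Inverse-Gamma(7, 179/10)
obs 4: x=0 → posterior Inverse-Gamma(15/2, 179/10)
obs 5: x=2 → posterior Inverse-Gamma(8, 199/10)
obs 6: x=5/2 → posterior Inverse-Gamma(17/2, 921/40)
obs 7: x=0 → posterior Inverse-Gamma(9, 921/40)
obs 8: x=-6 → posterior Inverse-Gamma(19/2, 1641/40)
obs 9: x=-1 → posterior Inverse-Gamma(10, 1661/40)
obs 10: x=1/2 → posterior Inverse-Gamma(21/2, 833/20)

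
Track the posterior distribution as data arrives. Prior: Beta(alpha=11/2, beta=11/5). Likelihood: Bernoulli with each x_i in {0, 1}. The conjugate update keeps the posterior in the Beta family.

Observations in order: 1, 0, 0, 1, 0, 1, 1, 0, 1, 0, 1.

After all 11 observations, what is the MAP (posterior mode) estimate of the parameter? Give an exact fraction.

obs 1: x=1 → posterior Beta(13/2, 11/5)
obs 2: x=0 → posterior Beta(13/2, 16/5)
obs 3: x=0 → posterior Beta(13/2, 21/5)
obs 4: x=1 → posterior Beta(15/2, 21/5)
obs 5: x=0 → posterior Beta(15/2, 26/5)
obs 6: x=1 → posterior Beta(17/2, 26/5)
obs 7: x=1 → posterior Beta(19/2, 26/5)
obs 8: x=0 → posterior Beta(19/2, 31/5)
obs 9: x=1 → posterior Beta(21/2, 31/5)
obs 10: x=0 → posterior Beta(21/2, 36/5)
obs 11: x=1 → posterior Beta(23/2, 36/5)

105/167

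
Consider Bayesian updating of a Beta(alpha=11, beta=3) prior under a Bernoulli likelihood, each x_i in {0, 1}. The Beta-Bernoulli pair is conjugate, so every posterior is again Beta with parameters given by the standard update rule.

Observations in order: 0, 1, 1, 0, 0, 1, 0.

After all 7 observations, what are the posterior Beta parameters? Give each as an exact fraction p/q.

alpha=14, beta=7

obs 1: x=0 → posterior Beta(11, 4)
obs 2: x=1 → posterior Beta(12, 4)
obs 3: x=1 → posterior Beta(13, 4)
obs 4: x=0 → posterior Beta(13, 5)
obs 5: x=0 → posterior Beta(13, 6)
obs 6: x=1 → posterior Beta(14, 6)
obs 7: x=0 → posterior Beta(14, 7)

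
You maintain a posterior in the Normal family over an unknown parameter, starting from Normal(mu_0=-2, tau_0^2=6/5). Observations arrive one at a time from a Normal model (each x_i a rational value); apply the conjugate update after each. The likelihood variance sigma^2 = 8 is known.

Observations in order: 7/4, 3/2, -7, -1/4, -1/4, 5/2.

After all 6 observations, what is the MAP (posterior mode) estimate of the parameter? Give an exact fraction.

obs 1: x=7/4 → posterior Normal(-139/92, 24/23)
obs 2: x=3/2 → posterior Normal(-121/104, 12/13)
obs 3: x=-7 → posterior Normal(-205/116, 24/29)
obs 4: x=-1/4 → posterior Normal(-13/8, 3/4)
obs 5: x=-1/4 → posterior Normal(-211/140, 24/35)
obs 6: x=5/2 → posterior Normal(-181/152, 12/19)

-181/152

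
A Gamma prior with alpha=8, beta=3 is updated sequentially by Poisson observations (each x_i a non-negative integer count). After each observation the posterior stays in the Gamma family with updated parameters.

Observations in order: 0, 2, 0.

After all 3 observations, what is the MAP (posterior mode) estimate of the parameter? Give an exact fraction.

3/2

obs 1: x=0 → posterior Gamma(8, 4)
obs 2: x=2 → posterior Gamma(10, 5)
obs 3: x=0 → posterior Gamma(10, 6)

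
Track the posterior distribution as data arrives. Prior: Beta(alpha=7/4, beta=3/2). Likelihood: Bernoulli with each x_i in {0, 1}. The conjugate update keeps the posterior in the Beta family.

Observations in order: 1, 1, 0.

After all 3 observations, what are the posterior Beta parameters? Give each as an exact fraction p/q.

obs 1: x=1 → posterior Beta(11/4, 3/2)
obs 2: x=1 → posterior Beta(15/4, 3/2)
obs 3: x=0 → posterior Beta(15/4, 5/2)

alpha=15/4, beta=5/2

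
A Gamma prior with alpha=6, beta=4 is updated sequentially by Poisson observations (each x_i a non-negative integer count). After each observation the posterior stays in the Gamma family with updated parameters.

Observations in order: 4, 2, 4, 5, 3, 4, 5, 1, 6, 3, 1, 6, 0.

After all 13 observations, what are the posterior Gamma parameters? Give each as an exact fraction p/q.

obs 1: x=4 → posterior Gamma(10, 5)
obs 2: x=2 → posterior Gamma(12, 6)
obs 3: x=4 → posterior Gamma(16, 7)
obs 4: x=5 → posterior Gamma(21, 8)
obs 5: x=3 → posterior Gamma(24, 9)
obs 6: x=4 → posterior Gamma(28, 10)
obs 7: x=5 → posterior Gamma(33, 11)
obs 8: x=1 → posterior Gamma(34, 12)
obs 9: x=6 → posterior Gamma(40, 13)
obs 10: x=3 → posterior Gamma(43, 14)
obs 11: x=1 → posterior Gamma(44, 15)
obs 12: x=6 → posterior Gamma(50, 16)
obs 13: x=0 → posterior Gamma(50, 17)

alpha=50, beta=17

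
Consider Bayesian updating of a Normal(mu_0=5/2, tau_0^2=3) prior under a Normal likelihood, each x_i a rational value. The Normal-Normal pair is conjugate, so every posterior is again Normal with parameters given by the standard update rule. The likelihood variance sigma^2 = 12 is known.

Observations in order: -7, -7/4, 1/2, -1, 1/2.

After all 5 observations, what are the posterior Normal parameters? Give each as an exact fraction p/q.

mu_0=5/36, tau_0^2=4/3

obs 1: x=-7 → posterior Normal(3/5, 12/5)
obs 2: x=-7/4 → posterior Normal(5/24, 2)
obs 3: x=1/2 → posterior Normal(1/4, 12/7)
obs 4: x=-1 → posterior Normal(3/32, 3/2)
obs 5: x=1/2 → posterior Normal(5/36, 4/3)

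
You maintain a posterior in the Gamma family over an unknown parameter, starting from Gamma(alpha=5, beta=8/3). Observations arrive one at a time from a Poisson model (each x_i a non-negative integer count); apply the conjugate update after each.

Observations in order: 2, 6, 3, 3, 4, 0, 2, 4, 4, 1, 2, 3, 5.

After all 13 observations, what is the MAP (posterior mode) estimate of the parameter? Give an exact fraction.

129/47

obs 1: x=2 → posterior Gamma(7, 11/3)
obs 2: x=6 → posterior Gamma(13, 14/3)
obs 3: x=3 → posterior Gamma(16, 17/3)
obs 4: x=3 → posterior Gamma(19, 20/3)
obs 5: x=4 → posterior Gamma(23, 23/3)
obs 6: x=0 → posterior Gamma(23, 26/3)
obs 7: x=2 → posterior Gamma(25, 29/3)
obs 8: x=4 → posterior Gamma(29, 32/3)
obs 9: x=4 → posterior Gamma(33, 35/3)
obs 10: x=1 → posterior Gamma(34, 38/3)
obs 11: x=2 → posterior Gamma(36, 41/3)
obs 12: x=3 → posterior Gamma(39, 44/3)
obs 13: x=5 → posterior Gamma(44, 47/3)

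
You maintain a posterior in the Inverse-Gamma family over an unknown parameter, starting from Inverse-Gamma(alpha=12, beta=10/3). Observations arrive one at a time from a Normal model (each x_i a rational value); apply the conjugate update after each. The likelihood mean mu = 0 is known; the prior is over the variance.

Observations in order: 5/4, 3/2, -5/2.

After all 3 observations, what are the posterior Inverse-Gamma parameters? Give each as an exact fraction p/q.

obs 1: x=5/4 → posterior Inverse-Gamma(25/2, 395/96)
obs 2: x=3/2 → posterior Inverse-Gamma(13, 503/96)
obs 3: x=-5/2 → posterior Inverse-Gamma(27/2, 803/96)

alpha=27/2, beta=803/96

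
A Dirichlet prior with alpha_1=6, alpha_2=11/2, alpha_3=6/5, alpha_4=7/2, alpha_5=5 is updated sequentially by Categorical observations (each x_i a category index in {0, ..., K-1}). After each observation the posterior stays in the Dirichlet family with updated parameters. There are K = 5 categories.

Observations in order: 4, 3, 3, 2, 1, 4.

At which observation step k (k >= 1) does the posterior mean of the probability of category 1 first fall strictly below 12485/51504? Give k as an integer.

obs 1: x=4 → posterior Dirichlet(6, 11/2, 6/5, 7/2, 6)
obs 2: x=3 → posterior Dirichlet(6, 11/2, 6/5, 9/2, 6)
obs 3: x=3 → posterior Dirichlet(6, 11/2, 6/5, 11/2, 6)
obs 4: x=2 → posterior Dirichlet(6, 11/2, 11/5, 11/2, 6)
obs 5: x=1 → posterior Dirichlet(6, 13/2, 11/5, 11/2, 6)
obs 6: x=4 → posterior Dirichlet(6, 13/2, 11/5, 11/2, 7)

k = 2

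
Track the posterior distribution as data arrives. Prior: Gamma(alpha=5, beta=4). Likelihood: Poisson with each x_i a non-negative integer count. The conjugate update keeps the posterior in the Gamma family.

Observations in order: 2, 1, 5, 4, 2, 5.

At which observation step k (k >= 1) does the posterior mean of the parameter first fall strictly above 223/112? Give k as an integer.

k = 4

obs 1: x=2 → posterior Gamma(7, 5)
obs 2: x=1 → posterior Gamma(8, 6)
obs 3: x=5 → posterior Gamma(13, 7)
obs 4: x=4 → posterior Gamma(17, 8)
obs 5: x=2 → posterior Gamma(19, 9)
obs 6: x=5 → posterior Gamma(24, 10)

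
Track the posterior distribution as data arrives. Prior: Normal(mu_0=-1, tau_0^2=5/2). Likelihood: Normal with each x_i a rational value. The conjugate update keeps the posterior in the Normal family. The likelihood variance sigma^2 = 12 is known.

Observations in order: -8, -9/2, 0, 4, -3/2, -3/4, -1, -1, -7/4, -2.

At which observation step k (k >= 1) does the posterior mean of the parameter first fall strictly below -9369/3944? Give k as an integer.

k = 2

obs 1: x=-8 → posterior Normal(-64/29, 60/29)
obs 2: x=-9/2 → posterior Normal(-173/68, 30/17)
obs 3: x=0 → posterior Normal(-173/78, 20/13)
obs 4: x=4 → posterior Normal(-133/88, 15/11)
obs 5: x=-3/2 → posterior Normal(-74/49, 60/49)
obs 6: x=-3/4 → posterior Normal(-311/216, 10/9)
obs 7: x=-1 → posterior Normal(-331/236, 60/59)
obs 8: x=-1 → posterior Normal(-351/256, 15/16)
obs 9: x=-7/4 → posterior Normal(-193/138, 20/23)
obs 10: x=-2 → posterior Normal(-213/148, 30/37)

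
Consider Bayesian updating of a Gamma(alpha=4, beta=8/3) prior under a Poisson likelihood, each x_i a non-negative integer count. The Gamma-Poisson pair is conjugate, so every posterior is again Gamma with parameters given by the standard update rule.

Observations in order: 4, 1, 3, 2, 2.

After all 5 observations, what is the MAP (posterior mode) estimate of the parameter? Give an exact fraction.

45/23

obs 1: x=4 → posterior Gamma(8, 11/3)
obs 2: x=1 → posterior Gamma(9, 14/3)
obs 3: x=3 → posterior Gamma(12, 17/3)
obs 4: x=2 → posterior Gamma(14, 20/3)
obs 5: x=2 → posterior Gamma(16, 23/3)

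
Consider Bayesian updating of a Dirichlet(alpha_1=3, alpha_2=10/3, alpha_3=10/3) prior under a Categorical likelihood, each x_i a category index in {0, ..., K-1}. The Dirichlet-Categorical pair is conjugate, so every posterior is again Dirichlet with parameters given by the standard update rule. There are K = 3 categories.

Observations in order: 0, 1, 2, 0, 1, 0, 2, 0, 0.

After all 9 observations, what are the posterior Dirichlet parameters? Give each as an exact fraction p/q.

alpha_1=8, alpha_2=16/3, alpha_3=16/3

obs 1: x=0 → posterior Dirichlet(4, 10/3, 10/3)
obs 2: x=1 → posterior Dirichlet(4, 13/3, 10/3)
obs 3: x=2 → posterior Dirichlet(4, 13/3, 13/3)
obs 4: x=0 → posterior Dirichlet(5, 13/3, 13/3)
obs 5: x=1 → posterior Dirichlet(5, 16/3, 13/3)
obs 6: x=0 → posterior Dirichlet(6, 16/3, 13/3)
obs 7: x=2 → posterior Dirichlet(6, 16/3, 16/3)
obs 8: x=0 → posterior Dirichlet(7, 16/3, 16/3)
obs 9: x=0 → posterior Dirichlet(8, 16/3, 16/3)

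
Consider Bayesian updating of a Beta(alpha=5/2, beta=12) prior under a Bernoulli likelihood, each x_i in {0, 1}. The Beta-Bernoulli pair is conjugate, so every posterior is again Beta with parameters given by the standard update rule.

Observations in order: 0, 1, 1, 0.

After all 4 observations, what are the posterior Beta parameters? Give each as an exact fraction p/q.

alpha=9/2, beta=14

obs 1: x=0 → posterior Beta(5/2, 13)
obs 2: x=1 → posterior Beta(7/2, 13)
obs 3: x=1 → posterior Beta(9/2, 13)
obs 4: x=0 → posterior Beta(9/2, 14)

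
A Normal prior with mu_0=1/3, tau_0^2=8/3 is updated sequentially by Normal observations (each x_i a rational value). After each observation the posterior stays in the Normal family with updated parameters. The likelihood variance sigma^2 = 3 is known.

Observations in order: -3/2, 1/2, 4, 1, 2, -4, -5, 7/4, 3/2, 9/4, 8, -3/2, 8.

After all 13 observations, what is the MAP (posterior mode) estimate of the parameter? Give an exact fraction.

obs 1: x=-3/2 → posterior Normal(-9/17, 24/17)
obs 2: x=1/2 → posterior Normal(-1/5, 24/25)
obs 3: x=4 → posterior Normal(9/11, 8/11)
obs 4: x=1 → posterior Normal(35/41, 24/41)
obs 5: x=2 → posterior Normal(51/49, 24/49)
obs 6: x=-4 → posterior Normal(1/3, 8/19)
obs 7: x=-5 → posterior Normal(-21/65, 24/65)
obs 8: x=7/4 → posterior Normal(-7/73, 24/73)
obs 9: x=3/2 → posterior Normal(5/81, 8/27)
obs 10: x=9/4 → posterior Normal(23/89, 24/89)
obs 11: x=8 → posterior Normal(87/97, 24/97)
obs 12: x=-3/2 → posterior Normal(5/7, 8/35)
obs 13: x=8 → posterior Normal(139/113, 24/113)

139/113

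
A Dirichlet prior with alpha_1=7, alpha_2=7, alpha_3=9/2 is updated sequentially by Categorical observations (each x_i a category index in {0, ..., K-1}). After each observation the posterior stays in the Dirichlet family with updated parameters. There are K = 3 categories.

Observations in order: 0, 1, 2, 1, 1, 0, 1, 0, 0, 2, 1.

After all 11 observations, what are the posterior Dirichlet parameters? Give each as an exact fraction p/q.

obs 1: x=0 → posterior Dirichlet(8, 7, 9/2)
obs 2: x=1 → posterior Dirichlet(8, 8, 9/2)
obs 3: x=2 → posterior Dirichlet(8, 8, 11/2)
obs 4: x=1 → posterior Dirichlet(8, 9, 11/2)
obs 5: x=1 → posterior Dirichlet(8, 10, 11/2)
obs 6: x=0 → posterior Dirichlet(9, 10, 11/2)
obs 7: x=1 → posterior Dirichlet(9, 11, 11/2)
obs 8: x=0 → posterior Dirichlet(10, 11, 11/2)
obs 9: x=0 → posterior Dirichlet(11, 11, 11/2)
obs 10: x=2 → posterior Dirichlet(11, 11, 13/2)
obs 11: x=1 → posterior Dirichlet(11, 12, 13/2)

alpha_1=11, alpha_2=12, alpha_3=13/2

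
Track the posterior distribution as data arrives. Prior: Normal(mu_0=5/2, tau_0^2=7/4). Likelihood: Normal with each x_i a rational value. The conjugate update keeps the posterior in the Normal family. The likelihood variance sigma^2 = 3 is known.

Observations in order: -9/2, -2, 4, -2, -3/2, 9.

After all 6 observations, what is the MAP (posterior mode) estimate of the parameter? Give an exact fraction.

obs 1: x=-9/2 → posterior Normal(-3/38, 21/19)
obs 2: x=-2 → posterior Normal(-31/52, 21/26)
obs 3: x=4 → posterior Normal(25/66, 7/11)
obs 4: x=-2 → posterior Normal(-3/80, 21/40)
obs 5: x=-3/2 → posterior Normal(-12/47, 21/47)
obs 6: x=9 → posterior Normal(17/18, 7/18)

17/18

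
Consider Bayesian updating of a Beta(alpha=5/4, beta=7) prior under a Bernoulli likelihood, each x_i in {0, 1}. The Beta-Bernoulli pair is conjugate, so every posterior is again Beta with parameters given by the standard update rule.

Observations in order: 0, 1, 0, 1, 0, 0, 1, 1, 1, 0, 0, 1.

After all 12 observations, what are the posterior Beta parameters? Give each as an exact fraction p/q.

obs 1: x=0 → posterior Beta(5/4, 8)
obs 2: x=1 → posterior Beta(9/4, 8)
obs 3: x=0 → posterior Beta(9/4, 9)
obs 4: x=1 → posterior Beta(13/4, 9)
obs 5: x=0 → posterior Beta(13/4, 10)
obs 6: x=0 → posterior Beta(13/4, 11)
obs 7: x=1 → posterior Beta(17/4, 11)
obs 8: x=1 → posterior Beta(21/4, 11)
obs 9: x=1 → posterior Beta(25/4, 11)
obs 10: x=0 → posterior Beta(25/4, 12)
obs 11: x=0 → posterior Beta(25/4, 13)
obs 12: x=1 → posterior Beta(29/4, 13)

alpha=29/4, beta=13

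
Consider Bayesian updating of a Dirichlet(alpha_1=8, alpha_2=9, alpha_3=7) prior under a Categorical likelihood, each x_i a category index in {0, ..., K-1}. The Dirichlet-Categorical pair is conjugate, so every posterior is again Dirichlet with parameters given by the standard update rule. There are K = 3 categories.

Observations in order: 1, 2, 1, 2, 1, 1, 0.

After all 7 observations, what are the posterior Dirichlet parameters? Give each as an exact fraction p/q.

obs 1: x=1 → posterior Dirichlet(8, 10, 7)
obs 2: x=2 → posterior Dirichlet(8, 10, 8)
obs 3: x=1 → posterior Dirichlet(8, 11, 8)
obs 4: x=2 → posterior Dirichlet(8, 11, 9)
obs 5: x=1 → posterior Dirichlet(8, 12, 9)
obs 6: x=1 → posterior Dirichlet(8, 13, 9)
obs 7: x=0 → posterior Dirichlet(9, 13, 9)

alpha_1=9, alpha_2=13, alpha_3=9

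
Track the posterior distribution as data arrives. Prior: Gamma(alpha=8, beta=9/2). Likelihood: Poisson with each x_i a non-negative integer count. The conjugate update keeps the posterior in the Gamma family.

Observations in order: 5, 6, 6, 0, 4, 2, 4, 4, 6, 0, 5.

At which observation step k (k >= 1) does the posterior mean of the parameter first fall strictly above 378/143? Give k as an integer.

k = 2

obs 1: x=5 → posterior Gamma(13, 11/2)
obs 2: x=6 → posterior Gamma(19, 13/2)
obs 3: x=6 → posterior Gamma(25, 15/2)
obs 4: x=0 → posterior Gamma(25, 17/2)
obs 5: x=4 → posterior Gamma(29, 19/2)
obs 6: x=2 → posterior Gamma(31, 21/2)
obs 7: x=4 → posterior Gamma(35, 23/2)
obs 8: x=4 → posterior Gamma(39, 25/2)
obs 9: x=6 → posterior Gamma(45, 27/2)
obs 10: x=0 → posterior Gamma(45, 29/2)
obs 11: x=5 → posterior Gamma(50, 31/2)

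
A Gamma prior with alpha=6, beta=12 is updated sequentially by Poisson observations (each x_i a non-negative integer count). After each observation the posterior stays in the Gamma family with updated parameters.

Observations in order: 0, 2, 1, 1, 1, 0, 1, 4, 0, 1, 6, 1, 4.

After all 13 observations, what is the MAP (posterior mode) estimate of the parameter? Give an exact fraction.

27/25

obs 1: x=0 → posterior Gamma(6, 13)
obs 2: x=2 → posterior Gamma(8, 14)
obs 3: x=1 → posterior Gamma(9, 15)
obs 4: x=1 → posterior Gamma(10, 16)
obs 5: x=1 → posterior Gamma(11, 17)
obs 6: x=0 → posterior Gamma(11, 18)
obs 7: x=1 → posterior Gamma(12, 19)
obs 8: x=4 → posterior Gamma(16, 20)
obs 9: x=0 → posterior Gamma(16, 21)
obs 10: x=1 → posterior Gamma(17, 22)
obs 11: x=6 → posterior Gamma(23, 23)
obs 12: x=1 → posterior Gamma(24, 24)
obs 13: x=4 → posterior Gamma(28, 25)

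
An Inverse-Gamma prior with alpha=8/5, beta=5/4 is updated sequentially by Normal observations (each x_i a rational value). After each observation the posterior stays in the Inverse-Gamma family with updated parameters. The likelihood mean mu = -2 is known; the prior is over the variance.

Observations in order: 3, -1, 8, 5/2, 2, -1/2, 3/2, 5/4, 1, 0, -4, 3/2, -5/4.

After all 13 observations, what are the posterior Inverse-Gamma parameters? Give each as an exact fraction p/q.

obs 1: x=3 → posterior Inverse-Gamma(21/10, 55/4)
obs 2: x=-1 → posterior Inverse-Gamma(13/5, 57/4)
obs 3: x=8 → posterior Inverse-Gamma(31/10, 257/4)
obs 4: x=5/2 → posterior Inverse-Gamma(18/5, 595/8)
obs 5: x=2 → posterior Inverse-Gamma(41/10, 659/8)
obs 6: x=-1/2 → posterior Inverse-Gamma(23/5, 167/2)
obs 7: x=3/2 → posterior Inverse-Gamma(51/10, 717/8)
obs 8: x=5/4 → posterior Inverse-Gamma(28/5, 3037/32)
obs 9: x=1 → posterior Inverse-Gamma(61/10, 3181/32)
obs 10: x=0 → posterior Inverse-Gamma(33/5, 3245/32)
obs 11: x=-4 → posterior Inverse-Gamma(71/10, 3309/32)
obs 12: x=3/2 → posterior Inverse-Gamma(38/5, 3505/32)
obs 13: x=-5/4 → posterior Inverse-Gamma(81/10, 1757/16)

alpha=81/10, beta=1757/16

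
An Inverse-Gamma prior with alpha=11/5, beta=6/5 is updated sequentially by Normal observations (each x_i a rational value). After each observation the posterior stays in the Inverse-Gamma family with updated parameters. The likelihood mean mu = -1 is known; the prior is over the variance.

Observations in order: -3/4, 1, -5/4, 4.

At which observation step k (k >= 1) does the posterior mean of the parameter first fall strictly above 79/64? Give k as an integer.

obs 1: x=-3/4 → posterior Inverse-Gamma(27/10, 197/160)
obs 2: x=1 → posterior Inverse-Gamma(16/5, 517/160)
obs 3: x=-5/4 → posterior Inverse-Gamma(37/10, 261/80)
obs 4: x=4 → posterior Inverse-Gamma(21/5, 1261/80)

k = 2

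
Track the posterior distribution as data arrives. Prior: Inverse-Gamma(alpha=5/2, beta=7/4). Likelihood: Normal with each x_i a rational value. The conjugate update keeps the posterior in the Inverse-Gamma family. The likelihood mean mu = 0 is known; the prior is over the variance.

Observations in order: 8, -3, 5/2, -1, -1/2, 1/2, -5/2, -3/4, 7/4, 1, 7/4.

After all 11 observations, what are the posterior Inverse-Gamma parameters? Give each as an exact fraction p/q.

obs 1: x=8 → posterior Inverse-Gamma(3, 135/4)
obs 2: x=-3 → posterior Inverse-Gamma(7/2, 153/4)
obs 3: x=5/2 → posterior Inverse-Gamma(4, 331/8)
obs 4: x=-1 → posterior Inverse-Gamma(9/2, 335/8)
obs 5: x=-1/2 → posterior Inverse-Gamma(5, 42)
obs 6: x=1/2 → posterior Inverse-Gamma(11/2, 337/8)
obs 7: x=-5/2 → posterior Inverse-Gamma(6, 181/4)
obs 8: x=-3/4 → posterior Inverse-Gamma(13/2, 1457/32)
obs 9: x=7/4 → posterior Inverse-Gamma(7, 753/16)
obs 10: x=1 → posterior Inverse-Gamma(15/2, 761/16)
obs 11: x=7/4 → posterior Inverse-Gamma(8, 1571/32)

alpha=8, beta=1571/32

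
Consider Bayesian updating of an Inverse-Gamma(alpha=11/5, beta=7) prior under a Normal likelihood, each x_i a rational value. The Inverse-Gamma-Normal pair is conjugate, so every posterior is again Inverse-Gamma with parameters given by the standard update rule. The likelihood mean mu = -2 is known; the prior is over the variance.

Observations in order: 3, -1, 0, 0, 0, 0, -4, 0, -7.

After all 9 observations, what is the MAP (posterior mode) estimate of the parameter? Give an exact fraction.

obs 1: x=3 → posterior Inverse-Gamma(27/10, 39/2)
obs 2: x=-1 → posterior Inverse-Gamma(16/5, 20)
obs 3: x=0 → posterior Inverse-Gamma(37/10, 22)
obs 4: x=0 → posterior Inverse-Gamma(21/5, 24)
obs 5: x=0 → posterior Inverse-Gamma(47/10, 26)
obs 6: x=0 → posterior Inverse-Gamma(26/5, 28)
obs 7: x=-4 → posterior Inverse-Gamma(57/10, 30)
obs 8: x=0 → posterior Inverse-Gamma(31/5, 32)
obs 9: x=-7 → posterior Inverse-Gamma(67/10, 89/2)

445/77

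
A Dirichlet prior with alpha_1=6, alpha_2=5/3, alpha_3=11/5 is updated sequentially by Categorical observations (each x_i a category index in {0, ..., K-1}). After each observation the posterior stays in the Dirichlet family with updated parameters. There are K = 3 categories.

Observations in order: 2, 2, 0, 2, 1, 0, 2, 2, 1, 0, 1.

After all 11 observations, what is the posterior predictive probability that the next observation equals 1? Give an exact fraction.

obs 1: x=2 → posterior Dirichlet(6, 5/3, 16/5)
obs 2: x=2 → posterior Dirichlet(6, 5/3, 21/5)
obs 3: x=0 → posterior Dirichlet(7, 5/3, 21/5)
obs 4: x=2 → posterior Dirichlet(7, 5/3, 26/5)
obs 5: x=1 → posterior Dirichlet(7, 8/3, 26/5)
obs 6: x=0 → posterior Dirichlet(8, 8/3, 26/5)
obs 7: x=2 → posterior Dirichlet(8, 8/3, 31/5)
obs 8: x=2 → posterior Dirichlet(8, 8/3, 36/5)
obs 9: x=1 → posterior Dirichlet(8, 11/3, 36/5)
obs 10: x=0 → posterior Dirichlet(9, 11/3, 36/5)
obs 11: x=1 → posterior Dirichlet(9, 14/3, 36/5)

70/313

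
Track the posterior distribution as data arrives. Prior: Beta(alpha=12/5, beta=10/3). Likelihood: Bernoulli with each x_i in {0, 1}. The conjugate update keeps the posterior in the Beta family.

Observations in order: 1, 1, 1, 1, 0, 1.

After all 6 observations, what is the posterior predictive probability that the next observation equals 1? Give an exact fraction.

obs 1: x=1 → posterior Beta(17/5, 10/3)
obs 2: x=1 → posterior Beta(22/5, 10/3)
obs 3: x=1 → posterior Beta(27/5, 10/3)
obs 4: x=1 → posterior Beta(32/5, 10/3)
obs 5: x=0 → posterior Beta(32/5, 13/3)
obs 6: x=1 → posterior Beta(37/5, 13/3)

111/176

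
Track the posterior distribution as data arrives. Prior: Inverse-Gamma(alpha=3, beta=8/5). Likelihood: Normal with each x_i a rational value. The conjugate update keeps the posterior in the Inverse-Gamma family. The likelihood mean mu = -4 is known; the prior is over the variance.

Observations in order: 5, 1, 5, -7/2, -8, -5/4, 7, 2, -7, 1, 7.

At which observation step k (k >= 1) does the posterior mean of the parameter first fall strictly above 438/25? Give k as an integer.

k = 2

obs 1: x=5 → posterior Inverse-Gamma(7/2, 421/10)
obs 2: x=1 → posterior Inverse-Gamma(4, 273/5)
obs 3: x=5 → posterior Inverse-Gamma(9/2, 951/10)
obs 4: x=-7/2 → posterior Inverse-Gamma(5, 3809/40)
obs 5: x=-8 → posterior Inverse-Gamma(11/2, 4129/40)
obs 6: x=-5/4 → posterior Inverse-Gamma(6, 17121/160)
obs 7: x=7 → posterior Inverse-Gamma(13/2, 26801/160)
obs 8: x=2 → posterior Inverse-Gamma(7, 29681/160)
obs 9: x=-7 → posterior Inverse-Gamma(15/2, 30401/160)
obs 10: x=1 → posterior Inverse-Gamma(8, 32401/160)
obs 11: x=7 → posterior Inverse-Gamma(17/2, 42081/160)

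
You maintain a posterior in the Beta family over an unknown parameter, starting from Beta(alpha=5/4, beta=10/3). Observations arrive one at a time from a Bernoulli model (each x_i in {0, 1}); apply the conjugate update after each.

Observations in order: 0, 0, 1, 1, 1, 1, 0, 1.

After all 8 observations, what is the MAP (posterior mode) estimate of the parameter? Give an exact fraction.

obs 1: x=0 → posterior Beta(5/4, 13/3)
obs 2: x=0 → posterior Beta(5/4, 16/3)
obs 3: x=1 → posterior Beta(9/4, 16/3)
obs 4: x=1 → posterior Beta(13/4, 16/3)
obs 5: x=1 → posterior Beta(17/4, 16/3)
obs 6: x=1 → posterior Beta(21/4, 16/3)
obs 7: x=0 → posterior Beta(21/4, 19/3)
obs 8: x=1 → posterior Beta(25/4, 19/3)

63/127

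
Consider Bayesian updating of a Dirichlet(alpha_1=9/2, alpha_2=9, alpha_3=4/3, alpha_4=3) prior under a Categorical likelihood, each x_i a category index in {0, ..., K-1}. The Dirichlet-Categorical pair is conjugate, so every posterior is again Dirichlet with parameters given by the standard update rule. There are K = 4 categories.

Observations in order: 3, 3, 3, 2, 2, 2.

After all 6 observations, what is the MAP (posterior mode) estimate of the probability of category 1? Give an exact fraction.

48/119

obs 1: x=3 → posterior Dirichlet(9/2, 9, 4/3, 4)
obs 2: x=3 → posterior Dirichlet(9/2, 9, 4/3, 5)
obs 3: x=3 → posterior Dirichlet(9/2, 9, 4/3, 6)
obs 4: x=2 → posterior Dirichlet(9/2, 9, 7/3, 6)
obs 5: x=2 → posterior Dirichlet(9/2, 9, 10/3, 6)
obs 6: x=2 → posterior Dirichlet(9/2, 9, 13/3, 6)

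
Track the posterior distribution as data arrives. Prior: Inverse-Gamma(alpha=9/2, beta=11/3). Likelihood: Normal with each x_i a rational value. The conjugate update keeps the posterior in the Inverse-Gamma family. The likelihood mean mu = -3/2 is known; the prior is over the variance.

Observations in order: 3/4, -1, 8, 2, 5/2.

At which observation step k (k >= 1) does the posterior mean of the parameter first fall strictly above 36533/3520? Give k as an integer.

obs 1: x=3/4 → posterior Inverse-Gamma(5, 595/96)
obs 2: x=-1 → posterior Inverse-Gamma(11/2, 607/96)
obs 3: x=8 → posterior Inverse-Gamma(6, 4939/96)
obs 4: x=2 → posterior Inverse-Gamma(13/2, 5527/96)
obs 5: x=5/2 → posterior Inverse-Gamma(7, 6295/96)

k = 4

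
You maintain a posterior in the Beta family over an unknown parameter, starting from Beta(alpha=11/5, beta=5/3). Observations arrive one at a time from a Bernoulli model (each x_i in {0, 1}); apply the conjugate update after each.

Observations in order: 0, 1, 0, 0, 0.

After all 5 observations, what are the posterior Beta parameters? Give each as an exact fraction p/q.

obs 1: x=0 → posterior Beta(11/5, 8/3)
obs 2: x=1 → posterior Beta(16/5, 8/3)
obs 3: x=0 → posterior Beta(16/5, 11/3)
obs 4: x=0 → posterior Beta(16/5, 14/3)
obs 5: x=0 → posterior Beta(16/5, 17/3)

alpha=16/5, beta=17/3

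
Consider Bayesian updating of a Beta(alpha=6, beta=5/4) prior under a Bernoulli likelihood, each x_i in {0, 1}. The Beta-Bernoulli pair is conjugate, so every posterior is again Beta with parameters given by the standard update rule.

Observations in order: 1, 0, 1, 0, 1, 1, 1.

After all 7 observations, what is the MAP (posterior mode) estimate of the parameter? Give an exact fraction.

40/49

obs 1: x=1 → posterior Beta(7, 5/4)
obs 2: x=0 → posterior Beta(7, 9/4)
obs 3: x=1 → posterior Beta(8, 9/4)
obs 4: x=0 → posterior Beta(8, 13/4)
obs 5: x=1 → posterior Beta(9, 13/4)
obs 6: x=1 → posterior Beta(10, 13/4)
obs 7: x=1 → posterior Beta(11, 13/4)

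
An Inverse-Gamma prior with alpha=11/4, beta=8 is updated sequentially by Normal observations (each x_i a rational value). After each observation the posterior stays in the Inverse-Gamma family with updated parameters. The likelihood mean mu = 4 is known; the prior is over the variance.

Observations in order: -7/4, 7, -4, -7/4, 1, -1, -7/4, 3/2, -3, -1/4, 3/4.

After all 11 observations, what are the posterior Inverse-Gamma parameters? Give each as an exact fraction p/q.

alpha=33/4, beta=4897/32

obs 1: x=-7/4 → posterior Inverse-Gamma(13/4, 785/32)
obs 2: x=7 → posterior Inverse-Gamma(15/4, 929/32)
obs 3: x=-4 → posterior Inverse-Gamma(17/4, 1953/32)
obs 4: x=-7/4 → posterior Inverse-Gamma(19/4, 1241/16)
obs 5: x=1 → posterior Inverse-Gamma(21/4, 1313/16)
obs 6: x=-1 → posterior Inverse-Gamma(23/4, 1513/16)
obs 7: x=-7/4 → posterior Inverse-Gamma(25/4, 3555/32)
obs 8: x=3/2 → posterior Inverse-Gamma(27/4, 3655/32)
obs 9: x=-3 → posterior Inverse-Gamma(29/4, 4439/32)
obs 10: x=-1/4 → posterior Inverse-Gamma(31/4, 591/4)
obs 11: x=3/4 → posterior Inverse-Gamma(33/4, 4897/32)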